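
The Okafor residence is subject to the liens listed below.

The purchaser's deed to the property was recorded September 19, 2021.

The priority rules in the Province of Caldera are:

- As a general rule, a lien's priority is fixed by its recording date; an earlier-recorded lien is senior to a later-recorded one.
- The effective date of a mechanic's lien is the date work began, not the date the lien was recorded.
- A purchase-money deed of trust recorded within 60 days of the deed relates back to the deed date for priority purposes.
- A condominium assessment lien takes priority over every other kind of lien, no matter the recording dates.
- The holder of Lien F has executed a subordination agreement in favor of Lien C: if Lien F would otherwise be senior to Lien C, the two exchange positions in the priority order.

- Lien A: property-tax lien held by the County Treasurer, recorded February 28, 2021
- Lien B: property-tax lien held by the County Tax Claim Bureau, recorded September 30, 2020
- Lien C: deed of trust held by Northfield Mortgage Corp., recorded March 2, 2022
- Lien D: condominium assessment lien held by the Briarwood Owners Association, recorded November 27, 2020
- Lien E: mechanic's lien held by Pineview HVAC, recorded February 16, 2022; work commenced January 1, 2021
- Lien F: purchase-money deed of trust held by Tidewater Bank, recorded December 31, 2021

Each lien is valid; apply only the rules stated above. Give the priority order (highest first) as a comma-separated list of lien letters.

Adjusting effective dates: E relates back to January 1, 2021 (work commenced); F was recorded 103 days after the deed — beyond 60 days — so no relation-back applies.
D is a condominium assessment lien and takes priority over every other lien.
Among the remaining liens, by effective date: B (September 30, 2020), E (January 1, 2021), A (February 28, 2021), F (December 31, 2021), C (March 2, 2022).
F would otherwise be senior to C, so under the subordination agreement F and C exchange positions.

D, B, E, A, C, F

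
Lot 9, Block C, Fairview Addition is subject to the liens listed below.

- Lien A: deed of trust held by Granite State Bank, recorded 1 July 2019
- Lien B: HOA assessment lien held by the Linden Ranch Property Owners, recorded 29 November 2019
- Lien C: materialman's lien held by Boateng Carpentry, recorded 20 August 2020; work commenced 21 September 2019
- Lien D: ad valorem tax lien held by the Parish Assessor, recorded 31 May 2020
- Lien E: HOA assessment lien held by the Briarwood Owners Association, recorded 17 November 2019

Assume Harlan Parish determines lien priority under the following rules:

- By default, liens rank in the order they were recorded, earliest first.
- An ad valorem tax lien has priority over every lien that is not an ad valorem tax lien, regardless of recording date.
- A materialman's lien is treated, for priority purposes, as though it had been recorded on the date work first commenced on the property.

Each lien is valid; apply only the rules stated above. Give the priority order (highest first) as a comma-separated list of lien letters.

D, A, C, E, B

Effective dates after the stated exceptions: C is treated as recorded 21 September 2019, the work-commencement date.
D is an ad valorem tax lien and takes priority over every other lien.
The other liens, earliest effective date first: A (1 July 2019), C (21 September 2019), E (17 November 2019), B (29 November 2019).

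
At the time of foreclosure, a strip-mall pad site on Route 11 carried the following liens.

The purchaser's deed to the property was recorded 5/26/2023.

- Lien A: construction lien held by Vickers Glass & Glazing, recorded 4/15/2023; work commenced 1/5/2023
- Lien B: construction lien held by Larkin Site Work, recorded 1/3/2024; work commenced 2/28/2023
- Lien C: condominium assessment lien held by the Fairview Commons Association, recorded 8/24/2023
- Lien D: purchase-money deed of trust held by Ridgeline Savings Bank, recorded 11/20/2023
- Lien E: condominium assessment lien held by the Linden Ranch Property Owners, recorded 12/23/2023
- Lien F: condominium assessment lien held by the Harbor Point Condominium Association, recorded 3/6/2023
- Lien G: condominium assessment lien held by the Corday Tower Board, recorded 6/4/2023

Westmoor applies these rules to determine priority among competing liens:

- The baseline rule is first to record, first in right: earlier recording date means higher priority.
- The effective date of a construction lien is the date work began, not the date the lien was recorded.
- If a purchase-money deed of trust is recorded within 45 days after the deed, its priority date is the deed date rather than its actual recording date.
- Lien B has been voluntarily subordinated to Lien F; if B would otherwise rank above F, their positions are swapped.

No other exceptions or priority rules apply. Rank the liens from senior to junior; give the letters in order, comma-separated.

Effective dates after the stated exceptions: A relates back to 1/5/2023 (work commenced); B's effective date is 2/28/2023, when work began; D was recorded 178 days after the deed — beyond 45 days — so no relation-back applies.
Ordering by effective date: A (1/5/2023), B (2/28/2023), F (3/6/2023), G (6/4/2023), C (8/24/2023), D (11/20/2023), E (12/23/2023).
B is senior to F before the subordination, so the two trade places.

A, F, B, G, C, D, E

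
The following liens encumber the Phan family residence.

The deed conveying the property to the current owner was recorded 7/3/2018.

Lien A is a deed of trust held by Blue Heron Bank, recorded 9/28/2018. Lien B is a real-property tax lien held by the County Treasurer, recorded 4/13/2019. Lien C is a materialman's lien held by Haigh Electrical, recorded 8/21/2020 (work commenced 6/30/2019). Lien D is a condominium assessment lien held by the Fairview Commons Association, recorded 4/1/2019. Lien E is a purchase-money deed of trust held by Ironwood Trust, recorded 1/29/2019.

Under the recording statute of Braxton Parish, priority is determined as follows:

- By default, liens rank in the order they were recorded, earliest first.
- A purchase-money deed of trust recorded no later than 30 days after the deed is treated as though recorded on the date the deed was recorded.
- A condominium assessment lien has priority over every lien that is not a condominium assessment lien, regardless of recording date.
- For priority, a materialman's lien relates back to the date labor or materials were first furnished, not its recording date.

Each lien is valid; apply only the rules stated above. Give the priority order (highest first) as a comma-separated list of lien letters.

D, A, E, B, C

Effective dates: C's effective date is 6/30/2019, when work began; E was recorded 210 days after the deed, outside the 30-day window, so it keeps its recording date.
D is a condominium assessment lien and takes priority over every other lien.
Ordering the rest by effective date: A (9/28/2018), E (1/29/2019), B (4/13/2019), C (6/30/2019).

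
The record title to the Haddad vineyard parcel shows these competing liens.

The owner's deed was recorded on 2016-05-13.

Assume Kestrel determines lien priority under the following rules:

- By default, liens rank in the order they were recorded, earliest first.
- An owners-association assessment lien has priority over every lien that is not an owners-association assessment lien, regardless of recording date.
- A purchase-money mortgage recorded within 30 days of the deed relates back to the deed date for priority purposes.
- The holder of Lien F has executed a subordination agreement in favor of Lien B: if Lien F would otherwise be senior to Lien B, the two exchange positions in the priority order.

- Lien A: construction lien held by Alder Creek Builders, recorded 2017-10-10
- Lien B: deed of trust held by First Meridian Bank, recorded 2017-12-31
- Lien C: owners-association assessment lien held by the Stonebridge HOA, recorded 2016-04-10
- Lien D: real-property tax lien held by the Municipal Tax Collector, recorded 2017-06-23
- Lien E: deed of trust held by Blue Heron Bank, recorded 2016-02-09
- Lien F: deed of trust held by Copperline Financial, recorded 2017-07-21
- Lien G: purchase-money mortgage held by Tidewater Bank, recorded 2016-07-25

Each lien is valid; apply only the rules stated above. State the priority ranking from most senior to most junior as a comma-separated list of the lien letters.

Effective dates: G was recorded 73 days after the deed — beyond 30 days — so no relation-back applies.
C, as an owners-association assessment lien, has superpriority and ranks first.
The other liens, earliest effective date first: E (2016-02-09), G (2016-07-25), D (2017-06-23), F (2017-07-21), A (2017-10-10), B (2017-12-31).
F is senior to B before the subordination, so the two trade places.

C, E, G, D, B, A, F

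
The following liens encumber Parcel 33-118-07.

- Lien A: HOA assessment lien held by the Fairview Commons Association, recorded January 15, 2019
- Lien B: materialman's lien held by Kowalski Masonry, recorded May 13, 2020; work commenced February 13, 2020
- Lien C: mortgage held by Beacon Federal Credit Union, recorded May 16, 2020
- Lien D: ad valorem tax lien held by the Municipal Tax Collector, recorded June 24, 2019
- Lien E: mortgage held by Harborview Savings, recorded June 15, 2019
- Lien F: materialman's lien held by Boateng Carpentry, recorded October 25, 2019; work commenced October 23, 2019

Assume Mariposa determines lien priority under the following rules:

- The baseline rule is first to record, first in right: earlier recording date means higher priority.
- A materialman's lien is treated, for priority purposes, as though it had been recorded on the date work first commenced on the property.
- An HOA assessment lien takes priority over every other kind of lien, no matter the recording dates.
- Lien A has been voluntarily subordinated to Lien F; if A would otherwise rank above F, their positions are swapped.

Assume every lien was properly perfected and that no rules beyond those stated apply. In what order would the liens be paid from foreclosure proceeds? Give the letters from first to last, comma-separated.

First, effective dates: B's effective date is February 13, 2020, when work began; F is treated as recorded October 23, 2019, the work-commencement date.
A is an HOA assessment lien, so it outranks all other liens regardless of date.
Among the remaining liens, by effective date: E (June 15, 2019), D (June 24, 2019), F (October 23, 2019), B (February 13, 2020), C (May 16, 2020).
Because A would otherwise rank above F, the subordination swaps them.

F, E, D, A, B, C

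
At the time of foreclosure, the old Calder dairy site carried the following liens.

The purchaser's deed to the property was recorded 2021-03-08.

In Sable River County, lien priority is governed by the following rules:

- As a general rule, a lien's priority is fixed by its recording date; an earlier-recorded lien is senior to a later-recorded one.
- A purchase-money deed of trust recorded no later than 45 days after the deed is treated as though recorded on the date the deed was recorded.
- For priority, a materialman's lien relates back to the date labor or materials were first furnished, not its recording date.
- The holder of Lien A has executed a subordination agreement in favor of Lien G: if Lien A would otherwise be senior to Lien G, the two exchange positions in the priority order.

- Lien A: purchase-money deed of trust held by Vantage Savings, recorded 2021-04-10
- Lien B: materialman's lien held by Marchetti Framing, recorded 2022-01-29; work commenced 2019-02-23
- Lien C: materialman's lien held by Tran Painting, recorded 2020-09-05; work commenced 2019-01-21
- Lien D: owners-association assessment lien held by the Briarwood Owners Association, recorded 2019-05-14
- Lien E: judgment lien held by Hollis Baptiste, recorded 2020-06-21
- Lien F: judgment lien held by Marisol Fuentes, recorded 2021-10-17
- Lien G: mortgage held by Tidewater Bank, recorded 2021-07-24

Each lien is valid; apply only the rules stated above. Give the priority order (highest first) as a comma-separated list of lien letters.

Adjusting effective dates: A's effective date is the deed date, 2021-03-08; B is treated as recorded 2019-02-23, the work-commencement date; C relates back to 2019-01-21 (work commenced).
Sorted by effective date: C (2019-01-21), B (2019-02-23), D (2019-05-14), E (2020-06-21), A (2021-03-08), G (2021-07-24), F (2021-10-17).
A would otherwise be senior to G, so under the subordination agreement A and G exchange positions.

C, B, D, E, G, A, F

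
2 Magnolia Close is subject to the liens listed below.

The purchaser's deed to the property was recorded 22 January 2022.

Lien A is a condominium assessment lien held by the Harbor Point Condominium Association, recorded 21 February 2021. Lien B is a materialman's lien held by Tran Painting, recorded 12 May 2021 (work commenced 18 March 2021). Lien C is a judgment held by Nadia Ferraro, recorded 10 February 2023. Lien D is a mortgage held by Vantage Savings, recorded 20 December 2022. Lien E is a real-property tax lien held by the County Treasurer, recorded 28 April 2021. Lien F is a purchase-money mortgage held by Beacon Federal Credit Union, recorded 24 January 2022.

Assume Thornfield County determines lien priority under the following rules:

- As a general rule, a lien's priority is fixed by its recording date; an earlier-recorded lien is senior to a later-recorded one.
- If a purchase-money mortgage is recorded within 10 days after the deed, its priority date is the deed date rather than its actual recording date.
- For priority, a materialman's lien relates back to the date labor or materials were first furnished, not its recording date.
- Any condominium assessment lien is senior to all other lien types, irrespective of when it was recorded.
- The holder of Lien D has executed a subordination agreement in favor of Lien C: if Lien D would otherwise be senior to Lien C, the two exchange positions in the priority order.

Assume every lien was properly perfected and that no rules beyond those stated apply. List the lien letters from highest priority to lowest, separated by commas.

Adjusting effective dates: B is treated as recorded 18 March 2021, the work-commencement date; F relates back to the deed date 22 January 2022.
A is a condominium assessment lien and takes priority over every other lien.
The other liens, earliest effective date first: B (18 March 2021), E (28 April 2021), F (22 January 2022), D (20 December 2022), C (10 February 2023).
D is senior to C before the subordination, so the two trade places.

A, B, E, F, C, D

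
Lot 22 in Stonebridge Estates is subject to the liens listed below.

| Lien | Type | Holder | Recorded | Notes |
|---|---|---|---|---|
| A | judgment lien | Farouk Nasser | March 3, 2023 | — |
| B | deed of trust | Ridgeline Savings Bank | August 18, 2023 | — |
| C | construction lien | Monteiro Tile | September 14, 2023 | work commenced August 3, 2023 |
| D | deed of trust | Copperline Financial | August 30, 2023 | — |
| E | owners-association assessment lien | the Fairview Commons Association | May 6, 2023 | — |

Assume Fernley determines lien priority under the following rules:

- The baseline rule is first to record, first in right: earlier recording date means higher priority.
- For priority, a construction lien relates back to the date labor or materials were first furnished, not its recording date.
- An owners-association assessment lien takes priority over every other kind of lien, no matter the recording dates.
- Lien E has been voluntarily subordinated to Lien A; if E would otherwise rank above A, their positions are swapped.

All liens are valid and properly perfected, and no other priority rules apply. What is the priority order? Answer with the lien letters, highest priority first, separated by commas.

A, E, C, B, D

Adjusting effective dates: C's effective date is August 3, 2023, when work began.
As an owners-association assessment lien, E is senior to every other lien.
Among the remaining liens, by effective date: A (March 3, 2023), C (August 3, 2023), B (August 18, 2023), D (August 30, 2023).
E is senior to A before the subordination, so the two trade places.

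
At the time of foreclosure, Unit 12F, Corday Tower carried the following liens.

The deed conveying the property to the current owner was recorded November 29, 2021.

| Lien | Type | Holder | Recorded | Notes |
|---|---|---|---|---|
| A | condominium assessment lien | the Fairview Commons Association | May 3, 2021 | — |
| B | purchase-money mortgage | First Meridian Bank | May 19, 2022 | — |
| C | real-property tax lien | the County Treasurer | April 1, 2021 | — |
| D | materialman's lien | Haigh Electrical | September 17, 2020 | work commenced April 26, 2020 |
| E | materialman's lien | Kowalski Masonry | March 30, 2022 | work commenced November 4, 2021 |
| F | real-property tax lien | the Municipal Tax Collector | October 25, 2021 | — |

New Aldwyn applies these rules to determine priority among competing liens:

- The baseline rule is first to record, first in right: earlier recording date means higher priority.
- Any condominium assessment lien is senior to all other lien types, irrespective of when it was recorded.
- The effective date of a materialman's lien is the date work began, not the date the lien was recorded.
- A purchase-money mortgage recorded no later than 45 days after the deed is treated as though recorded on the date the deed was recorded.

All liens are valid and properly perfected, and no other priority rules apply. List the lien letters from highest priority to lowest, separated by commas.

First, effective dates: B was recorded 171 days after the deed, outside the 45-day window, so it keeps its recording date; D's effective date is April 26, 2020, when work began; E relates back to November 4, 2021 (work commenced).
As a condominium assessment lien, A is senior to every other lien.
Among the remaining liens, by effective date: D (April 26, 2020), C (April 1, 2021), F (October 25, 2021), E (November 4, 2021), B (May 19, 2022).

A, D, C, F, E, B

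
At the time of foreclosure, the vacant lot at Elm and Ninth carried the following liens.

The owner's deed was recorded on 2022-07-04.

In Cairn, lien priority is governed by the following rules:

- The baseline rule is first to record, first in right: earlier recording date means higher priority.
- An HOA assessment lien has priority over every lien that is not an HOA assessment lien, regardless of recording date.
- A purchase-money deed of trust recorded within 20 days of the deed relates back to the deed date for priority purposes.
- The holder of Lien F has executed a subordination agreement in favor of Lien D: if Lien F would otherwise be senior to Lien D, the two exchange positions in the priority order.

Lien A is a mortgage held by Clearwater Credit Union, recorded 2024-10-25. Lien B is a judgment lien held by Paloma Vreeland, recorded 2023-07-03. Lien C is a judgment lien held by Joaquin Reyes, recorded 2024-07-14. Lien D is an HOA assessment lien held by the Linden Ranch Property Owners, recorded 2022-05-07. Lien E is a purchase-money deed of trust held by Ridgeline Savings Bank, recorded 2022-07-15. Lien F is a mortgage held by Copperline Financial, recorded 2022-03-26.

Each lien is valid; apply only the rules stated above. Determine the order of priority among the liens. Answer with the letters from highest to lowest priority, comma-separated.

D, F, E, B, C, A

Effective dates after the stated exceptions: E relates back to the deed date 2022-07-04.
D, as an HOA assessment lien, has superpriority and ranks first.
The other liens, earliest effective date first: F (2022-03-26), E (2022-07-04), B (2023-07-03), C (2024-07-14), A (2024-10-25).
F is already junior to D, so the subordination agreement changes nothing.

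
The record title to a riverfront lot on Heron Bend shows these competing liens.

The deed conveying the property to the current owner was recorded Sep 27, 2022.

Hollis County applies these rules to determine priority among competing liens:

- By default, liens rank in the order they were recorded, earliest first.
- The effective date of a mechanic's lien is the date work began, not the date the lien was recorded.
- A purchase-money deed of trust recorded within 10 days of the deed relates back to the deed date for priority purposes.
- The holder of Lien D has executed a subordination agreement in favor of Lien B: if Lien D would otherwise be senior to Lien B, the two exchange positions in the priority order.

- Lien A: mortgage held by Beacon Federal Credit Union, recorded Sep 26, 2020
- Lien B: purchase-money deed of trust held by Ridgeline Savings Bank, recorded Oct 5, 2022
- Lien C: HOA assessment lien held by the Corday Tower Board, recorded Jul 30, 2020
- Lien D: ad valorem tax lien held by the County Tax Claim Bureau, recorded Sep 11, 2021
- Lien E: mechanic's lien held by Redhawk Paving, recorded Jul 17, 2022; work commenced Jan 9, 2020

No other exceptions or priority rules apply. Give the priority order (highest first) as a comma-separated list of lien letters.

E, C, A, B, D

First, effective dates: B's effective date is the deed date, Sep 27, 2022; E is treated as recorded Jan 9, 2020, the work-commencement date.
Ordering by effective date: E (Jan 9, 2020), C (Jul 30, 2020), A (Sep 26, 2020), D (Sep 11, 2021), B (Sep 27, 2022).
D would otherwise be senior to B, so under the subordination agreement D and B exchange positions.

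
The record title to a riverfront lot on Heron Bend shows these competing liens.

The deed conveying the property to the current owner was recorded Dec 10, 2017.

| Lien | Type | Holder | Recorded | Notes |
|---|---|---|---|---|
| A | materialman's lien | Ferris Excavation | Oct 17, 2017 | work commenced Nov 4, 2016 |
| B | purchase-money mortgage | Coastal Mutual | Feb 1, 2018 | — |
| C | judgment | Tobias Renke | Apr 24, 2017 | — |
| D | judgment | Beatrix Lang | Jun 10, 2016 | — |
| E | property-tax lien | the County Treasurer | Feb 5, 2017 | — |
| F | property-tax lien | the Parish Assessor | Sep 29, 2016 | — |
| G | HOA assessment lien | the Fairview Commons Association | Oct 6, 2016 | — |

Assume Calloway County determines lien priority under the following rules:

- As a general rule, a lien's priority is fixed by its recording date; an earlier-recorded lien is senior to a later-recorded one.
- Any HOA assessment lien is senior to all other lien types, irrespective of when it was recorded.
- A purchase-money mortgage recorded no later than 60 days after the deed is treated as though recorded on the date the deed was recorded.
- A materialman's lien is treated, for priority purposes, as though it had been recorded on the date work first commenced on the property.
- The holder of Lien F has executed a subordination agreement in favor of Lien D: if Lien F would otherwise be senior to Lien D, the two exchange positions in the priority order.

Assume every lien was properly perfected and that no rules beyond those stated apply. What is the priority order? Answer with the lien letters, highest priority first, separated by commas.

G, D, F, A, E, C, B

Effective dates: A relates back to Nov 4, 2016 (work commenced); B relates back to the deed date Dec 10, 2017.
As an HOA assessment lien, G is senior to every other lien.
Among the remaining liens, by effective date: D (Jun 10, 2016), F (Sep 29, 2016), A (Nov 4, 2016), E (Feb 5, 2017), C (Apr 24, 2017), B (Dec 10, 2017).
F is already junior to D, so the subordination agreement changes nothing.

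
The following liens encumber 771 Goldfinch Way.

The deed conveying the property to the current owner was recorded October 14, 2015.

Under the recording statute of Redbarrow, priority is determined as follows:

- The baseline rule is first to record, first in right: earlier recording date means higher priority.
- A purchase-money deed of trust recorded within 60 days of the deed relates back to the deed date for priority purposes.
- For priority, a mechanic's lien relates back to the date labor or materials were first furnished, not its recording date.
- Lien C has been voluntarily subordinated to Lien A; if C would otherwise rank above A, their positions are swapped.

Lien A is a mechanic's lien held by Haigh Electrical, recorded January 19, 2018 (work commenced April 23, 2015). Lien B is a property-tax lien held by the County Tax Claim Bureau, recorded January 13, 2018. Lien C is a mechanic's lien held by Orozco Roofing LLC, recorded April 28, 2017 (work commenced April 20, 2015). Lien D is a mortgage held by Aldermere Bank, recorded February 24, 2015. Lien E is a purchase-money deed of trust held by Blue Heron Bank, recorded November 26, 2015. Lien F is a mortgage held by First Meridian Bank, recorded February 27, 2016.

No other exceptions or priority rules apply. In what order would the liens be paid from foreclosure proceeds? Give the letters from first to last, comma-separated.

D, A, C, E, F, B

Adjusting effective dates: A relates back to April 23, 2015 (work commenced); C is treated as recorded April 20, 2015, the work-commencement date; E's effective date is the deed date, October 14, 2015.
By effective date: D (February 24, 2015), C (April 20, 2015), A (April 23, 2015), E (October 14, 2015), F (February 27, 2016), B (January 13, 2018).
C is senior to A before the subordination, so the two trade places.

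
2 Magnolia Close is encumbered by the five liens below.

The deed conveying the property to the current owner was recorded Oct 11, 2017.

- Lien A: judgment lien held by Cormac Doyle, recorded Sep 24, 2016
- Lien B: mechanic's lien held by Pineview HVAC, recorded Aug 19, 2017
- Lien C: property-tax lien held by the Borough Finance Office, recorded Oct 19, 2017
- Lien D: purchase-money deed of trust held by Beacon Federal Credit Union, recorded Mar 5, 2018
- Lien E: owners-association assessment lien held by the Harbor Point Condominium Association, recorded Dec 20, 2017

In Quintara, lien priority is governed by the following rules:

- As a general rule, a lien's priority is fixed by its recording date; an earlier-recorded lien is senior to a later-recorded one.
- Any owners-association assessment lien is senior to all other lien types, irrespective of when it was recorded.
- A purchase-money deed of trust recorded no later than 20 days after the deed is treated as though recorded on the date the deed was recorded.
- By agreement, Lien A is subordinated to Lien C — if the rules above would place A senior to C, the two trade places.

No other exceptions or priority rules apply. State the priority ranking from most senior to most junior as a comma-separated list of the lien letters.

Effective dates after the stated exceptions: D missed the 20-day window (145 days after the deed), so its recording date stands.
As an owners-association assessment lien, E is senior to every other lien.
The other liens, earliest effective date first: A (Sep 24, 2016), B (Aug 19, 2017), C (Oct 19, 2017), D (Mar 5, 2018).
A would otherwise be senior to C, so under the subordination agreement A and C exchange positions.

E, C, B, A, D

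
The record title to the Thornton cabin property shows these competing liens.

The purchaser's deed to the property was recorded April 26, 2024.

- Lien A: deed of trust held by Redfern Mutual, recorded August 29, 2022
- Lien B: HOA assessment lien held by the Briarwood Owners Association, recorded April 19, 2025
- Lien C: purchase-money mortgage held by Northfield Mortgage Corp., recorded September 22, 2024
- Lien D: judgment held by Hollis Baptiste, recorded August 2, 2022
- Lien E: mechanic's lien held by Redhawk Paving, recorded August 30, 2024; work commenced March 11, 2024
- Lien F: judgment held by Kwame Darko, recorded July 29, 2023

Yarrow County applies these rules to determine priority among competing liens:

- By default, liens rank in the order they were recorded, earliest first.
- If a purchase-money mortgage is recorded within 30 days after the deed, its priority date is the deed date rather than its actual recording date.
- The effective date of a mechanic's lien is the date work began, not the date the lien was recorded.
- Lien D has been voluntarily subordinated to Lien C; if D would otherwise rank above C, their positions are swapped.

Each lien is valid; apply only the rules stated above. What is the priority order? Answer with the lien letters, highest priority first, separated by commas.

C, A, F, E, D, B

Adjusting effective dates: C missed the 30-day window (149 days after the deed), so its recording date stands; E is treated as recorded March 11, 2024, the work-commencement date.
By effective date: D (August 2, 2022), A (August 29, 2022), F (July 29, 2023), E (March 11, 2024), C (September 22, 2024), B (April 19, 2025).
Because D would otherwise rank above C, the subordination swaps them.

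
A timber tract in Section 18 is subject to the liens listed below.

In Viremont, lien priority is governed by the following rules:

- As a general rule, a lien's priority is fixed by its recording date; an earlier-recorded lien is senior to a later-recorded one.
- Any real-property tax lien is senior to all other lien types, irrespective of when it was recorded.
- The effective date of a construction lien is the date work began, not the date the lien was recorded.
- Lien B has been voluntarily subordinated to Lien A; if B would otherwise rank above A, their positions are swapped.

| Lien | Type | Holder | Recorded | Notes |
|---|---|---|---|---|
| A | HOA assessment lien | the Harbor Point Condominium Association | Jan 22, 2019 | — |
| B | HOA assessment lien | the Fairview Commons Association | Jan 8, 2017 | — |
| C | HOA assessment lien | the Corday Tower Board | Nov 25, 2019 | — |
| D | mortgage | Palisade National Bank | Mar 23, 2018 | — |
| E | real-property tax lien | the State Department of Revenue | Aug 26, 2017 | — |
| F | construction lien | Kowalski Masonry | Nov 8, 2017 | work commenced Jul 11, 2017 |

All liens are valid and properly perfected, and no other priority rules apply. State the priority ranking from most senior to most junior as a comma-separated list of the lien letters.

E, A, F, D, B, C

Effective dates after the stated exceptions: F's effective date is Jul 11, 2017, when work began.
As a real-property tax lien, E is senior to every other lien.
The other liens, earliest effective date first: B (Jan 8, 2017), F (Jul 11, 2017), D (Mar 23, 2018), A (Jan 22, 2019), C (Nov 25, 2019).
B would otherwise be senior to A, so under the subordination agreement B and A exchange positions.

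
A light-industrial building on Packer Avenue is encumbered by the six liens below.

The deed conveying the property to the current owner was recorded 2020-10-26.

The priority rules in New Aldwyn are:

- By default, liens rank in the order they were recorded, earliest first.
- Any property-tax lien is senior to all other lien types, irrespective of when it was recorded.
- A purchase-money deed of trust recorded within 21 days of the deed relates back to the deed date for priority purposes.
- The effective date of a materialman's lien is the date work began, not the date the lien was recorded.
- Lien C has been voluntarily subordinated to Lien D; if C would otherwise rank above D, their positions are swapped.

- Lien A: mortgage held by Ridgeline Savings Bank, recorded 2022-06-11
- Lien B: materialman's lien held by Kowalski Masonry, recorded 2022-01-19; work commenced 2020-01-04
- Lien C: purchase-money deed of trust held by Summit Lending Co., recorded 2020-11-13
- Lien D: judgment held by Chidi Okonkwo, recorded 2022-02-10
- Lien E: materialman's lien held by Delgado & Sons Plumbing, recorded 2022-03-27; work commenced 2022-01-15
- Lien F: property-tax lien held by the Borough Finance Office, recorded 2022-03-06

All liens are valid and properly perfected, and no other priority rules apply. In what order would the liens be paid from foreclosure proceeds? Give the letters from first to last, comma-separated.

Effective dates after the stated exceptions: B relates back to 2020-01-04 (work commenced); C relates back to the deed date 2020-10-26; E relates back to 2022-01-15 (work commenced).
F is a property-tax lien and takes priority over every other lien.
Remaining liens by effective date: B (2020-01-04), C (2020-10-26), E (2022-01-15), D (2022-02-10), A (2022-06-11).
The subordination applies — C was senior to D — so C and D swap.

F, B, D, E, C, A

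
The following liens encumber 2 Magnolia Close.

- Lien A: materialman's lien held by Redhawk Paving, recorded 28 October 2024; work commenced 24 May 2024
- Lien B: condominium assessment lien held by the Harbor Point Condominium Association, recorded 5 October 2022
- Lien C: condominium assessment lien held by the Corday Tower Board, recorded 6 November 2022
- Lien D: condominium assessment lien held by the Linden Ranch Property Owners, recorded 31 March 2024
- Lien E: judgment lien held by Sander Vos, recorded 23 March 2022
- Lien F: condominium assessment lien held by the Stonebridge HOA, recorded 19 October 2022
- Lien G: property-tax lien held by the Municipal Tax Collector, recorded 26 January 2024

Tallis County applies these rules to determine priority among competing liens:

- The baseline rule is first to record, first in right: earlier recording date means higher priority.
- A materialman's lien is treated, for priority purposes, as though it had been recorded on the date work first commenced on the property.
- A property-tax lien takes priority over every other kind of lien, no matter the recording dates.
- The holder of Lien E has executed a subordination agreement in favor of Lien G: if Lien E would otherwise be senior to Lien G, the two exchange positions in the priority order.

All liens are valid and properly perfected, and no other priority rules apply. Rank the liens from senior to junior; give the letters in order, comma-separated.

G, E, B, F, C, D, A

First, effective dates: A's effective date is 24 May 2024, when work began.
As a property-tax lien, G is senior to every other lien.
Remaining liens by effective date: E (23 March 2022), B (5 October 2022), F (19 October 2022), C (6 November 2022), D (31 March 2024), A (24 May 2024).
E already ranks below G; the subordination has no effect.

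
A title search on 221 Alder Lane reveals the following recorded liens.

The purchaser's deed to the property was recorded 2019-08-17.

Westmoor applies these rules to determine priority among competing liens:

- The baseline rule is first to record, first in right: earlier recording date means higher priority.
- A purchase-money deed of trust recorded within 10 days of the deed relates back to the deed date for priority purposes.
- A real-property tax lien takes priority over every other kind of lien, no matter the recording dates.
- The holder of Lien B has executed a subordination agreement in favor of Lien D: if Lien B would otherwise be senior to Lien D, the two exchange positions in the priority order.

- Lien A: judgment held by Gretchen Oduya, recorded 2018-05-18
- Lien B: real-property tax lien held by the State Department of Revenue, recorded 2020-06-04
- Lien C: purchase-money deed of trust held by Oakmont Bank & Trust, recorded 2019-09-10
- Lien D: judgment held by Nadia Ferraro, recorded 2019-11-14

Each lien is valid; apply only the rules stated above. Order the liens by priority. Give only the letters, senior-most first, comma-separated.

D, A, C, B

Effective dates after the stated exceptions: C was recorded 24 days after the deed, outside the 10-day window, so it keeps its recording date.
B is a real-property tax lien, so it outranks all other liens regardless of date.
Ordering the rest by effective date: A (2018-05-18), C (2019-09-10), D (2019-11-14).
Because B would otherwise rank above D, the subordination swaps them.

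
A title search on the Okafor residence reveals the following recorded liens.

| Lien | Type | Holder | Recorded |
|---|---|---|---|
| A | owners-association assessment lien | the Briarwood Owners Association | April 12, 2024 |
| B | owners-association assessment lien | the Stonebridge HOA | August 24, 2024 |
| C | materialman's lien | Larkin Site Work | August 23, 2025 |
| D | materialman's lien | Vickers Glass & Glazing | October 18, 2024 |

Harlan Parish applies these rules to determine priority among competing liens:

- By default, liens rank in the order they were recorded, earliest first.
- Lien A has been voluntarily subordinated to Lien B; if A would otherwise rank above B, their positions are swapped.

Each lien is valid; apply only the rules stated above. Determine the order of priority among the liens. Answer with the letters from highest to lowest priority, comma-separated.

B, A, D, C

By effective date: A (April 12, 2024), B (August 24, 2024), D (October 18, 2024), C (August 23, 2025).
Because A would otherwise rank above B, the subordination swaps them.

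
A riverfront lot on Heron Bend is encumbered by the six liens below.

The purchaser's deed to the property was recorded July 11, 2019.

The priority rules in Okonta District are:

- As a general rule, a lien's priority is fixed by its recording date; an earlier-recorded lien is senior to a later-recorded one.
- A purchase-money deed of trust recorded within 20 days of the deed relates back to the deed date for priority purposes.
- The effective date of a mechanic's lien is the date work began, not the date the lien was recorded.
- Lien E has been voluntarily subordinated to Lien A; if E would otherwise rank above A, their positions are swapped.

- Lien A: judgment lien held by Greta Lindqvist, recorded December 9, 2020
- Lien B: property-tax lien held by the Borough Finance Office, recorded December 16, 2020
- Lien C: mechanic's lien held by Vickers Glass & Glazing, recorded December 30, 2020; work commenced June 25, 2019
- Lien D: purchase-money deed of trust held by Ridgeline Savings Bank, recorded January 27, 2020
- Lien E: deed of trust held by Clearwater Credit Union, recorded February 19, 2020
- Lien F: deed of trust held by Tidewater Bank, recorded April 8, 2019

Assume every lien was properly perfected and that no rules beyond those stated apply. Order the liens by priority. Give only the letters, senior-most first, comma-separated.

F, C, D, A, E, B

First, effective dates: C relates back to June 25, 2019 (work commenced); D missed the 20-day window (200 days after the deed), so its recording date stands.
Ordering by effective date: F (April 8, 2019), C (June 25, 2019), D (January 27, 2020), E (February 19, 2020), A (December 9, 2020), B (December 16, 2020).
E would otherwise be senior to A, so under the subordination agreement E and A exchange positions.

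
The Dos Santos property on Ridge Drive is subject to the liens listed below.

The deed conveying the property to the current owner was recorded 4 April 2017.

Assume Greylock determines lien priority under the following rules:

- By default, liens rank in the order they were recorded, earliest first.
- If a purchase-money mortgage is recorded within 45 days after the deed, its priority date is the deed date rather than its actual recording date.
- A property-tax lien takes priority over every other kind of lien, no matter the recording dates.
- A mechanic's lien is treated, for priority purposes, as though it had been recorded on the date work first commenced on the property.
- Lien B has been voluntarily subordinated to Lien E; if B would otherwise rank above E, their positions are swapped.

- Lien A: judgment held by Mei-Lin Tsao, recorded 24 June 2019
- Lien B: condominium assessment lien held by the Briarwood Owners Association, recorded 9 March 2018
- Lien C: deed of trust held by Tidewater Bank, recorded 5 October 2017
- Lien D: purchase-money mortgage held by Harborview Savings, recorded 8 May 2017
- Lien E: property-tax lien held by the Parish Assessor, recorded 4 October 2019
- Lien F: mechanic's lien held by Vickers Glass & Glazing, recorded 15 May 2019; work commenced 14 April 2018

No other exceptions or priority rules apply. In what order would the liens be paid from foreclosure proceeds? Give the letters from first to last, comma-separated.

E, D, C, B, F, A

Effective dates after the stated exceptions: D relates back to the deed date 4 April 2017; F's effective date is 14 April 2018, when work began.
E is a property-tax lien, so it outranks all other liens regardless of date.
Remaining liens by effective date: D (4 April 2017), C (5 October 2017), B (9 March 2018), F (14 April 2018), A (24 June 2019).
Since B is not senior to E, the subordination leaves the order unchanged.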